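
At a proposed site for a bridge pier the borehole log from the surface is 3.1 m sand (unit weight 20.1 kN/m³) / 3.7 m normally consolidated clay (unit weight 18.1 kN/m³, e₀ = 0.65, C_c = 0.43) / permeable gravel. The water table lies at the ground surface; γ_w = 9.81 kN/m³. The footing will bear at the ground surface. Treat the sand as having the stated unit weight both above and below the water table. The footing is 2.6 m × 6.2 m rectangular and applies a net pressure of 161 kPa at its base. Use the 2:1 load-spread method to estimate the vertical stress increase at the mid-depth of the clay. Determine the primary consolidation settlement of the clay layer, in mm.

Mid-depth of clay below the ground surface: z = 3.1 + 3.7/2 = 4.95 m.
Total vertical stress at mid-clay: σ_v = 20.1×3.1 + 18.1×1.85 = 95.795 kPa.
Pore pressure: u = 9.81×(4.95 − 0) = 48.56 kPa.
Initial effective stress: σ'_0 = σ_v − u = 95.795 − 48.56 = 47.235 kPa.
Stress increase at mid-clay by the 2:1 spreading method:
Δσ = qBL/((B+z)(L+z)) = 161×2.6×6.2/((2.6+4.95)(6.2+4.95)) = 30.83 kPa
Final effective stress: σ'_f = σ'_0 + Δσ = 47.235 + 30.83 = 78.065 kPa.
Normally consolidated clay, so the full stress increment lies on the virgin compression line:
S_c = C_c·H/(1+e₀)·log₁₀(σ'_f/σ'_0) = 0.43×3.7/(1+0.65)×log₁₀(78.065/47.235)
    = 0.96424 × 0.21819 = 0.2104 m

S_c ≈ 210 mm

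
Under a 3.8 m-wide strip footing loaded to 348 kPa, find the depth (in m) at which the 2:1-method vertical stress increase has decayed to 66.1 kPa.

z ≈ 16.2 m

2:1 spreading — at depth z the loaded area has grown by z in each plan dimension:
qB/(B+z) = Δσ_z ⇒ z = qB/Δσ_z − B = 348×3.8/66.1 − 3.8 = 16.21 m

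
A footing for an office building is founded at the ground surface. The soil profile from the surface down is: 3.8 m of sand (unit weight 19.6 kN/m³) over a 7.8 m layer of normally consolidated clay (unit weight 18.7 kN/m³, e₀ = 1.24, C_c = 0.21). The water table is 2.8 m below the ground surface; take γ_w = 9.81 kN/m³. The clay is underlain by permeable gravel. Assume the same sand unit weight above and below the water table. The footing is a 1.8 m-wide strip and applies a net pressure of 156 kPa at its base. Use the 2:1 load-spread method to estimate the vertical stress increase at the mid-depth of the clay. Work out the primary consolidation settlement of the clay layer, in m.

S_c ≈ 0.0827 m

Mid-depth of clay below the ground surface: z = 3.8 + 7.8/2 = 7.7 m.
Total vertical stress at mid-clay: σ_v = 19.6×3.8 + 18.7×3.9 = 147.41 kPa.
Pore pressure: u = 9.81×(7.7 − 2.8) = 48.069 kPa.
Initial effective stress: σ'_0 = σ_v − u = 147.41 − 48.069 = 99.341 kPa.
Stress increase at mid-clay by the 2:1 spreading method:
Δσ = qB/(B+z) = 156×1.8/(1.8+7.7) = 29.558 kPa
Final effective stress: σ'_f = σ'_0 + Δσ = 99.341 + 29.558 = 128.9 kPa.
Normally consolidated clay, so the full stress increment lies on the virgin compression line:
S_c = C_c·H/(1+e₀)·log₁₀(σ'_f/σ'_0) = 0.21×7.8/(1+1.24)×log₁₀(128.9/99.341)
    = 0.73125 × 0.11312 = 0.08272 m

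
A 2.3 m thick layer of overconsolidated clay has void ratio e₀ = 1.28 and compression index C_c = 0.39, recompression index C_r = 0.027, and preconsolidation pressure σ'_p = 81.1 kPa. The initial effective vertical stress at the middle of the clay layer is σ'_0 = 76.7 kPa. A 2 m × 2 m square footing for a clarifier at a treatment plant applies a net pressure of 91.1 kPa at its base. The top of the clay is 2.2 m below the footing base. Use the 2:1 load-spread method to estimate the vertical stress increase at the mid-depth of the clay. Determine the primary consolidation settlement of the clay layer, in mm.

Mid-depth of clay below the footing base: z = 2.2 + 2.3/2 = 3.35 m.
Stress increase at mid-clay by the 2:1 spreading method:
Δσ = qBL/((B+z)(L+z)) = 91.1×2×2/((2+3.35)(2+3.35)) = 12.731 kPa
Final effective stress: σ'_f = 76.7 + 12.731 = 89.431 kPa.
σ'_f = 89.431 > σ'_p = 81.1 kPa, so the stress path crosses the preconsolidation pressure — recompression up to σ'_p, then virgin compression beyond:
S_c = H/(1+e₀)·[C_r·log₁₀(σ'_p/σ'_0) + C_c·log₁₀(σ'_f/σ'_p)]
    = 2.3/2.28 × [0.027×log₁₀(81.1/76.7) + 0.39×log₁₀(89.431/81.1)]
    = 1.0088 × [0.00065409 + 0.016562] = 0.01737 m

S_c ≈ 17.4 mm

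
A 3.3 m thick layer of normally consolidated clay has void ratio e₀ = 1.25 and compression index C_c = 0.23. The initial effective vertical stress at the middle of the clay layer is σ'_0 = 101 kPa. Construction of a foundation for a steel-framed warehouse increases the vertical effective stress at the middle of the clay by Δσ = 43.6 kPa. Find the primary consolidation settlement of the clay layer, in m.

Final effective stress: σ'_f = σ'_0 + Δσ = 101 + 43.6 = 144.6 kPa.
Normally consolidated clay, so the full stress increment lies on the virgin compression line:
S_c = C_c·H/(1+e₀)·log₁₀(σ'_f/σ'_0) = 0.23×3.3/(1+1.25)×log₁₀(144.6/101)
    = 0.33733 × 0.15585 = 0.05257 m

S_c ≈ 0.0526 m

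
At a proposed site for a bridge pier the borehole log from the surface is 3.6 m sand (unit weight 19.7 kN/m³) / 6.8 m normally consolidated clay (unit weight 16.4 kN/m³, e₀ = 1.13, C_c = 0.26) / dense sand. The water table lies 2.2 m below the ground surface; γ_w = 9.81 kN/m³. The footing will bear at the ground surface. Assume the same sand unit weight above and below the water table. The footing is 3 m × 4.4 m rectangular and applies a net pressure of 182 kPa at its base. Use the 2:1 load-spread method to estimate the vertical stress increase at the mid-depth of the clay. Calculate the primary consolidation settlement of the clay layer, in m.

S_c ≈ 0.0847 m

Mid-depth of clay below the ground surface: z = 3.6 + 6.8/2 = 7 m.
Total vertical stress at mid-clay: σ_v = 19.7×3.6 + 16.4×3.4 = 126.68 kPa.
Pore pressure: u = 9.81×(7 − 2.2) = 47.088 kPa.
Initial effective stress: σ'_0 = σ_v − u = 126.68 − 47.088 = 79.592 kPa.
Stress increase at mid-clay by the 2:1 spreading method:
Δσ = qBL/((B+z)(L+z)) = 182×3×4.4/((3+7)(4.4+7)) = 21.074 kPa
Final effective stress: σ'_f = σ'_0 + Δσ = 79.592 + 21.074 = 100.67 kPa.
Normally consolidated clay, so the full stress increment lies on the virgin compression line:
S_c = C_c·H/(1+e₀)·log₁₀(σ'_f/σ'_0) = 0.26×6.8/(1+1.13)×log₁₀(100.67/79.592)
    = 0.83005 × 0.10203 = 0.08469 m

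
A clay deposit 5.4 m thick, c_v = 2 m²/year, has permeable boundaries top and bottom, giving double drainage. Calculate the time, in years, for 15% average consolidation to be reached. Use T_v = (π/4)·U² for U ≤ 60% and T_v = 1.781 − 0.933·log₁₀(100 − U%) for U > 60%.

Drainage path length: H_d = H/2 = 2.7 m (double drainage).
U ≤ 60%: T_v = (π/4)·U² = (π/4)×0.15² = 0.017671.
t = T_v·H_d²/c_v = 0.017671×2.7²/2 = 0.06441 years.

t ≈ 0.0644 years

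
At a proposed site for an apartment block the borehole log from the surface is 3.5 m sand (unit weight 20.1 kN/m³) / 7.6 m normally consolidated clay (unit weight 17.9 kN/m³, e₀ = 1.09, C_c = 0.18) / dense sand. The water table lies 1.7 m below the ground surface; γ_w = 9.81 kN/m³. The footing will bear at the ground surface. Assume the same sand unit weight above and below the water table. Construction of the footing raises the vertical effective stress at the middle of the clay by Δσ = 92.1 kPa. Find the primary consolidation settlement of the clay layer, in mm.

Mid-depth of clay below the ground surface: z = 3.5 + 7.6/2 = 7.3 m.
Total vertical stress at mid-clay: σ_v = 20.1×3.5 + 17.9×3.8 = 138.37 kPa.
Pore pressure: u = 9.81×(7.3 − 1.7) = 54.936 kPa.
Initial effective stress: σ'_0 = σ_v − u = 138.37 − 54.936 = 83.434 kPa.
Final effective stress: σ'_f = σ'_0 + Δσ = 83.434 + 92.1 = 175.53 kPa.
Normally consolidated clay, so the full stress increment lies on the virgin compression line:
S_c = C_c·H/(1+e₀)·log₁₀(σ'_f/σ'_0) = 0.18×7.6/(1+1.09)×log₁₀(175.53/83.434)
    = 0.65455 × 0.32301 = 0.2114 m

S_c ≈ 211 mm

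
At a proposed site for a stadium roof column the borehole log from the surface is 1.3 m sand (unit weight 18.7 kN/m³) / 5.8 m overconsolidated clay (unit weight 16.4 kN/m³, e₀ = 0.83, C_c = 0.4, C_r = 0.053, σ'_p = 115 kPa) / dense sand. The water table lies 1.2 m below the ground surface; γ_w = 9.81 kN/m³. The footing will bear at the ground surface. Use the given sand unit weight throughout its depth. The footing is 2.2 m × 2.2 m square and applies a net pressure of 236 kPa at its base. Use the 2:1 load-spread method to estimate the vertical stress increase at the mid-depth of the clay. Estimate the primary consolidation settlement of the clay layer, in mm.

S_c ≈ 36.8 mm

Mid-depth of clay below the ground surface: z = 1.3 + 5.8/2 = 4.2 m.
Total vertical stress at mid-clay: σ_v = 18.7×1.3 + 16.4×2.9 = 71.87 kPa.
Pore pressure: u = 9.81×(4.2 − 1.2) = 29.43 kPa.
Initial effective stress: σ'_0 = σ_v − u = 71.87 − 29.43 = 42.44 kPa.
Stress increase at mid-clay by the 2:1 spreading method:
Δσ = qBL/((B+z)(L+z)) = 236×2.2×2.2/((2.2+4.2)(2.2+4.2)) = 27.887 kPa
Final effective stress: σ'_f = 42.44 + 27.887 = 70.327 kPa.
σ'_f = 70.327 ≤ σ'_p = 115 kPa, so the clay remains overconsolidated and only the recompression index applies:
S_c = C_r·H/(1+e₀)·log₁₀(σ'_f/σ'_0) = 0.053×5.8/1.83×log₁₀(70.327/42.44)
    = 0.16798 × 0.21935 = 0.03685 m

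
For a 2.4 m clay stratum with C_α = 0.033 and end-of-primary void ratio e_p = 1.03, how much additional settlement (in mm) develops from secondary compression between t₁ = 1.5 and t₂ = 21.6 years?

Secondary compression: S_s = C_α·H/(1+e_p)·log₁₀(t₂/t₁)
S_s = 0.033×2.4/(1+1.03)×log₁₀(21.6/1.5)
    = 0.03901 × 1.158 = 0.04519 m

S_s ≈ 45.2 mm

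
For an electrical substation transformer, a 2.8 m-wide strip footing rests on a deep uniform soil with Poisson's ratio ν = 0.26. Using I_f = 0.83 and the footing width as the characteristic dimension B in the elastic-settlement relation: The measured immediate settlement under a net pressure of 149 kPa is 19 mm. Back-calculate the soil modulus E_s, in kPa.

S_e = q·B·(1−ν²)/E_s · I_f  ⇒  E_s = q·B·(1−ν²)·I_f / S_e.
E_s = 149 × 2.8 × 0.9324 × 0.83 / 0.019 = 16990 kPa

E_s ≈ 17000 kPa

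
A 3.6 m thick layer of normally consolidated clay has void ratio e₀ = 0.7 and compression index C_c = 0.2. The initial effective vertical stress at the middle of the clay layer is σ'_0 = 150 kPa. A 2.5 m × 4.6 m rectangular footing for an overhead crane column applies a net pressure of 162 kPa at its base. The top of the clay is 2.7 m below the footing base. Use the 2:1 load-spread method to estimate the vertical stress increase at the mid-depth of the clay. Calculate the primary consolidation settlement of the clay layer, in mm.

Mid-depth of clay below the footing base: z = 2.7 + 3.6/2 = 4.5 m.
Stress increase at mid-clay by the 2:1 spreading method:
Δσ = qBL/((B+z)(L+z)) = 162×2.5×4.6/((2.5+4.5)(4.6+4.5)) = 29.246 kPa
Final effective stress: σ'_f = σ'_0 + Δσ = 150 + 29.246 = 179.25 kPa.
Normally consolidated clay, so the full stress increment lies on the virgin compression line:
S_c = C_c·H/(1+e₀)·log₁₀(σ'_f/σ'_0) = 0.2×3.6/(1+0.7)×log₁₀(179.25/150)
    = 0.42353 × 0.077368 = 0.03277 m

S_c ≈ 32.8 mm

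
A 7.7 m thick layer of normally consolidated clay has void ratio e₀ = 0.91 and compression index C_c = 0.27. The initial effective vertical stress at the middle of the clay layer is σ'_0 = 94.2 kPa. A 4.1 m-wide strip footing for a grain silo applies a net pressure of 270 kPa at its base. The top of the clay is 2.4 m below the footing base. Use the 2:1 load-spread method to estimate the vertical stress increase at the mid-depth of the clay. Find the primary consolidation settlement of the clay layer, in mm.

Mid-depth of clay below the footing base: z = 2.4 + 7.7/2 = 6.25 m.
Stress increase at mid-clay by the 2:1 spreading method:
Δσ = qB/(B+z) = 270×4.1/(4.1+6.25) = 106.96 kPa
Final effective stress: σ'_f = σ'_0 + Δσ = 94.2 + 106.96 = 201.16 kPa.
Normally consolidated clay, so the full stress increment lies on the virgin compression line:
S_c = C_c·H/(1+e₀)·log₁₀(σ'_f/σ'_0) = 0.27×7.7/(1+0.91)×log₁₀(201.16/94.2)
    = 1.0885 × 0.32949 = 0.3586 m

S_c ≈ 359 mm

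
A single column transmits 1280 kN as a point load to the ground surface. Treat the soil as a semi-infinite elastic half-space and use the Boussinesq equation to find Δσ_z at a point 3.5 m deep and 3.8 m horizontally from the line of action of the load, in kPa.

Boussinesq vertical stress below a point load on an elastic half-space:
Δσ_z = 3P/(2πz²) · [1 + (r/z)²]^(−5/2)
r/z = 3.8/3.5 = 1.0857; [1+(r/z)²]^(−5/2) = 0.14271.
Δσ_z = 3×1280/(2π×3.5²) × 0.14271 = 49.89 × 0.14271 = 7.12 kPa

Δσ_z ≈ 7.12 kPa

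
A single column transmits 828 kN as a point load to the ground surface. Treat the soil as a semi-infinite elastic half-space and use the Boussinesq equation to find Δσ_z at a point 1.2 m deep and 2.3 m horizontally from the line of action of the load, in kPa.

Δσ_z ≈ 5.81 kPa

Boussinesq vertical stress below a point load on an elastic half-space:
Δσ_z = 3P/(2πz²) · [1 + (r/z)²]^(−5/2)
r/z = 2.3/1.2 = 1.9167; [1+(r/z)²]^(−5/2) = 0.021177.
Δσ_z = 3×828/(2π×1.2²) × 0.021177 = 274.54 × 0.021177 = 5.814 kPa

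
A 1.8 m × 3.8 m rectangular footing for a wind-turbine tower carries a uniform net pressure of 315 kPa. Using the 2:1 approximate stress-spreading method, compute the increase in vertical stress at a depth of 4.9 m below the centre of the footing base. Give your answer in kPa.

By the 2:1 method the load spreads at 1 horizontal : 2 vertical, so at depth z the loaded area has grown by z in each plan dimension:
Δσ = qBL/((B+z)(L+z)) = 315×1.8×3.8/((1.8+4.9)(3.8+4.9)) = 36.963 kPa

Δσ_z ≈ 37 kPa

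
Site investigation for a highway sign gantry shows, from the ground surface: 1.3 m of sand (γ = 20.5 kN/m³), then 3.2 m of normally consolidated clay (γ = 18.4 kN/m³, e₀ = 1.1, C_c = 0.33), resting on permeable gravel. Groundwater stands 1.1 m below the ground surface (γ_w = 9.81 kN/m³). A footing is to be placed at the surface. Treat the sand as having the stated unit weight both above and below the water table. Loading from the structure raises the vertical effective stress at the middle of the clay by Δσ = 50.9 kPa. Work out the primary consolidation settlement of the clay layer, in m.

Mid-depth of clay below the ground surface: z = 1.3 + 3.2/2 = 2.9 m.
Total vertical stress at mid-clay: σ_v = 20.5×1.3 + 18.4×1.6 = 56.09 kPa.
Pore pressure: u = 9.81×(2.9 − 1.1) = 17.658 kPa.
Initial effective stress: σ'_0 = σ_v − u = 56.09 − 17.658 = 38.432 kPa.
Final effective stress: σ'_f = σ'_0 + Δσ = 38.432 + 50.9 = 89.332 kPa.
Normally consolidated clay, so the full stress increment lies on the virgin compression line:
S_c = C_c·H/(1+e₀)·log₁₀(σ'_f/σ'_0) = 0.33×3.2/(1+1.1)×log₁₀(89.332/38.432)
    = 0.50286 × 0.36631 = 0.1842 m

S_c ≈ 0.184 m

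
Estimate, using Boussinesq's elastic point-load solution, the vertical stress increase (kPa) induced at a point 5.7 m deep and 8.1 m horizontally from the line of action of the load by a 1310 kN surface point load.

Δσ_z ≈ 1.22 kPa

Boussinesq vertical stress below a point load on an elastic half-space:
Δσ_z = 3P/(2πz²) · [1 + (r/z)²]^(−5/2)
r/z = 8.1/5.7 = 1.4211; [1+(r/z)²]^(−5/2) = 0.063125.
Δσ_z = 3×1310/(2π×5.7²) × 0.063125 = 19.251 × 0.063125 = 1.215 kPa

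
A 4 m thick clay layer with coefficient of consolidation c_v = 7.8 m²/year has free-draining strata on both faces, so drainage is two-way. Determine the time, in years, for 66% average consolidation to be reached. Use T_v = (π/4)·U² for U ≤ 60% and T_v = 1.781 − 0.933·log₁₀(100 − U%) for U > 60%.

t ≈ 0.181 years

Drainage path length: H_d = H/2 = 2 m (double drainage).
U > 60%: T_v = 1.781 − 0.933·log₁₀(100 − 66) = 0.35213.
t = T_v·H_d²/c_v = 0.35213×2²/7.8 = 0.1806 years.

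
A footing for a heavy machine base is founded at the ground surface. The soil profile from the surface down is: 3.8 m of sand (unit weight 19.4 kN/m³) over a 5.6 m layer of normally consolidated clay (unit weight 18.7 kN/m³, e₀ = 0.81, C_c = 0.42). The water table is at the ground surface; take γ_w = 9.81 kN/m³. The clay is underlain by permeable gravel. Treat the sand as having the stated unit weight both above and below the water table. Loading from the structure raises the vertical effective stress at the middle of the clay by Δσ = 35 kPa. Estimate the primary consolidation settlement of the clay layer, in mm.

Mid-depth of clay below the ground surface: z = 3.8 + 5.6/2 = 6.6 m.
Total vertical stress at mid-clay: σ_v = 19.4×3.8 + 18.7×2.8 = 126.08 kPa.
Pore pressure: u = 9.81×(6.6 − 0) = 64.746 kPa.
Initial effective stress: σ'_0 = σ_v − u = 126.08 − 64.746 = 61.334 kPa.
Final effective stress: σ'_f = σ'_0 + Δσ = 61.334 + 35 = 96.334 kPa.
Normally consolidated clay, so the full stress increment lies on the virgin compression line:
S_c = C_c·H/(1+e₀)·log₁₀(σ'_f/σ'_0) = 0.42×5.6/(1+0.81)×log₁₀(96.334/61.334)
    = 1.2994 × 0.19608 = 0.2548 m

S_c ≈ 255 mm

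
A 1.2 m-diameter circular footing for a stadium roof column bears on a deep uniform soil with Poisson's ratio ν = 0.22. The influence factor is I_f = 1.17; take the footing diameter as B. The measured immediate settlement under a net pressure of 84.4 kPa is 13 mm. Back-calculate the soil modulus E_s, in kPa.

S_e = q·B·(1−ν²)/E_s · I_f  ⇒  E_s = q·B·(1−ν²)·I_f / S_e.
E_s = 84.4 × 1.2 × 0.9516 × 1.17 / 0.013 = 8674 kPa

E_s ≈ 8670 kPa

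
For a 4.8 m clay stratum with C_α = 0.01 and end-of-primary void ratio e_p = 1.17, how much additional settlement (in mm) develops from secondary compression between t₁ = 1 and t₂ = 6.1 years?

S_s ≈ 17.4 mm

Secondary compression: S_s = C_α·H/(1+e_p)·log₁₀(t₂/t₁)
S_s = 0.01×4.8/(1+1.17)×log₁₀(6.1/1)
    = 0.02212 × 0.7853 = 0.01737 m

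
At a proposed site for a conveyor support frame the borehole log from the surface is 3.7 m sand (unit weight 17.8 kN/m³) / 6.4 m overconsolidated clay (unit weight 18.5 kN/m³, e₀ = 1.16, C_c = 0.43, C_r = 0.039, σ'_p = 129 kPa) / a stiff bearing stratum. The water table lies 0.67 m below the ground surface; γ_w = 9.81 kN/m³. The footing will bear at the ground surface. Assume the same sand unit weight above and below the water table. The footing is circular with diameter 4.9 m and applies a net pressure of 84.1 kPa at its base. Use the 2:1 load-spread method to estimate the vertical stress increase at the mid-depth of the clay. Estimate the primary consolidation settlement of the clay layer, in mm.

Mid-depth of clay below the ground surface: z = 3.7 + 6.4/2 = 6.9 m.
Total vertical stress at mid-clay: σ_v = 17.8×3.7 + 18.5×3.2 = 125.06 kPa.
Pore pressure: u = 9.81×(6.9 − 0.67) = 61.116 kPa.
Initial effective stress: σ'_0 = σ_v − u = 125.06 − 61.116 = 63.944 kPa.
Stress increase at mid-clay by the 2:1 spreading method:
Δσ ≈ qD²/(D+z)² = 84.1×4.9²/(4.9+6.9)² = 14.502 kPa
Final effective stress: σ'_f = 63.944 + 14.502 = 78.446 kPa.
σ'_f = 78.446 ≤ σ'_p = 129 kPa, so the clay remains overconsolidated and only the recompression index applies:
S_c = C_r·H/(1+e₀)·log₁₀(σ'_f/σ'_0) = 0.039×6.4/2.16×log₁₀(78.446/63.944)
    = 0.11556 × 0.088771 = 0.01026 m

S_c ≈ 10.3 mm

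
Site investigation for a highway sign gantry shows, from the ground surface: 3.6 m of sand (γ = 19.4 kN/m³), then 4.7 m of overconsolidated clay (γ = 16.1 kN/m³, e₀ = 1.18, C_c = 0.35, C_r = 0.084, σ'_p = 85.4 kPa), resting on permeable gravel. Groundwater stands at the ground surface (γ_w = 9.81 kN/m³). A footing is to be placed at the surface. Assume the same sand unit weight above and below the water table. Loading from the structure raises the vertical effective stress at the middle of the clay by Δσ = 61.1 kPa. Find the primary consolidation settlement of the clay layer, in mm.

S_c ≈ 127 mm

Mid-depth of clay below the ground surface: z = 3.6 + 4.7/2 = 5.95 m.
Total vertical stress at mid-clay: σ_v = 19.4×3.6 + 16.1×2.35 = 107.68 kPa.
Pore pressure: u = 9.81×(5.95 − 0) = 58.37 kPa.
Initial effective stress: σ'_0 = σ_v − u = 107.68 − 58.37 = 49.31 kPa.
Final effective stress: σ'_f = 49.31 + 61.1 = 110.41 kPa.
σ'_f = 110.41 > σ'_p = 85.4 kPa, so the stress path crosses the preconsolidation pressure — recompression up to σ'_p, then virgin compression beyond:
S_c = H/(1+e₀)·[C_r·log₁₀(σ'_p/σ'_0) + C_c·log₁₀(σ'_f/σ'_p)]
    = 4.7/2.18 × [0.084×log₁₀(85.4/49.31) + 0.35×log₁₀(110.41/85.4)]
    = 2.156 × [0.020036 + 0.039043] = 0.1274 m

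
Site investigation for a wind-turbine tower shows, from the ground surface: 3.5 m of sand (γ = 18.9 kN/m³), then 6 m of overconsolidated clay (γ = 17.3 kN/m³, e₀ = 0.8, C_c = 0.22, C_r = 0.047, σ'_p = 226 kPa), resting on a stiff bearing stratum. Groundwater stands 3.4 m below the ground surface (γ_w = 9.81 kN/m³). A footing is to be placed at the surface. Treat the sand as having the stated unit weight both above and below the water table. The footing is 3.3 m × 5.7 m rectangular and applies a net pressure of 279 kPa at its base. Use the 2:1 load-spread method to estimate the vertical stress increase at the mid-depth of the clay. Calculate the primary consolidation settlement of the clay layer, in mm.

Mid-depth of clay below the ground surface: z = 3.5 + 6/2 = 6.5 m.
Total vertical stress at mid-clay: σ_v = 18.9×3.5 + 17.3×3 = 118.05 kPa.
Pore pressure: u = 9.81×(6.5 − 3.4) = 30.411 kPa.
Initial effective stress: σ'_0 = σ_v − u = 118.05 − 30.411 = 87.639 kPa.
Stress increase at mid-clay by the 2:1 spreading method:
Δσ = qBL/((B+z)(L+z)) = 279×3.3×5.7/((3.3+6.5)(5.7+6.5)) = 43.894 kPa
Final effective stress: σ'_f = 87.639 + 43.894 = 131.53 kPa.
σ'_f = 131.53 ≤ σ'_p = 226 kPa, so the clay remains overconsolidated and only the recompression index applies:
S_c = C_r·H/(1+e₀)·log₁₀(σ'_f/σ'_0) = 0.047×6/1.8×log₁₀(131.53/87.639)
    = 0.15667 × 0.17633 = 0.02762 m

S_c ≈ 27.6 mm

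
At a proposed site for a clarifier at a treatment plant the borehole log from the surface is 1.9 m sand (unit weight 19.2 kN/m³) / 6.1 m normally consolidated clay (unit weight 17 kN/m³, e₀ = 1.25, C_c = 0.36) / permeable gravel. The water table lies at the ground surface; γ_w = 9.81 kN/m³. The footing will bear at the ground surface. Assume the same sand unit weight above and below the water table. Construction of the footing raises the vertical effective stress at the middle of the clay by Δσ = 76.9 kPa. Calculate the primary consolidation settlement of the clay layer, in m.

Mid-depth of clay below the ground surface: z = 1.9 + 6.1/2 = 4.95 m.
Total vertical stress at mid-clay: σ_v = 19.2×1.9 + 17×3.05 = 88.33 kPa.
Pore pressure: u = 9.81×(4.95 − 0) = 48.56 kPa.
Initial effective stress: σ'_0 = σ_v − u = 88.33 − 48.56 = 39.77 kPa.
Final effective stress: σ'_f = σ'_0 + Δσ = 39.77 + 76.9 = 116.67 kPa.
Normally consolidated clay, so the full stress increment lies on the virgin compression line:
S_c = C_c·H/(1+e₀)·log₁₀(σ'_f/σ'_0) = 0.36×6.1/(1+1.25)×log₁₀(116.67/39.77)
    = 0.976 × 0.4674 = 0.4562 m

S_c ≈ 0.456 m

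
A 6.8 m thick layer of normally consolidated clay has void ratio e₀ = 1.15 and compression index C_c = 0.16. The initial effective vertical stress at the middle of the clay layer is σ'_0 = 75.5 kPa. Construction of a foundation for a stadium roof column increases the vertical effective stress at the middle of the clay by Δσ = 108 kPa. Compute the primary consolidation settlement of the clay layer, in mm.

Final effective stress: σ'_f = σ'_0 + Δσ = 75.5 + 108 = 183.5 kPa.
Normally consolidated clay, so the full stress increment lies on the virgin compression line:
S_c = C_c·H/(1+e₀)·log₁₀(σ'_f/σ'_0) = 0.16×6.8/(1+1.15)×log₁₀(183.5/75.5)
    = 0.50605 × 0.38569 = 0.1952 m

S_c ≈ 195 mm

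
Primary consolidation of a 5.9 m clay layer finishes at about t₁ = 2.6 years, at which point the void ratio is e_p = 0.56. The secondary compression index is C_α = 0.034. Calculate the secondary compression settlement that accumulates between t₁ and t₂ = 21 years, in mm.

Secondary compression: S_s = C_α·H/(1+e_p)·log₁₀(t₂/t₁)
S_s = 0.034×5.9/(1+0.56)×log₁₀(21/2.6)
    = 0.1286 × 0.9072 = 0.1167 m

S_s ≈ 117 mm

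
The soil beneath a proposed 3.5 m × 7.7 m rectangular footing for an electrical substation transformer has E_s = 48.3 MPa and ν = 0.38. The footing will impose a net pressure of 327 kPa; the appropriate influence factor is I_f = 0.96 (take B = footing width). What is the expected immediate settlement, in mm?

Immediate (elastic) settlement: S_e = q·B·(1−ν²)/E_s · I_f.
E_s = 48.3 MPa = 48300 kPa.
S_e = 327 × 3.5 × (1 − 0.38²) / 48300 × 0.96
    = 327 × 3.5 × 0.8556 / 48300 × 0.96
    = 0.01946 m = 19.46 mm

S_e ≈ 19.5 mm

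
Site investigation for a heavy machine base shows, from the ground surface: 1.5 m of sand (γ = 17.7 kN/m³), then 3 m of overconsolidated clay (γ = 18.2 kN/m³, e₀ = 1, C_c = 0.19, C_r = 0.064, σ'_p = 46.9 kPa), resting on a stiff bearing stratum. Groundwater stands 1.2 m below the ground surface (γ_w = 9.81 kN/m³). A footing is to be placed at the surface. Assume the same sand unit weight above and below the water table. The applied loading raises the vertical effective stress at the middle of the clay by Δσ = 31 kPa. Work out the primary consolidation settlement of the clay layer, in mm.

Mid-depth of clay below the ground surface: z = 1.5 + 3/2 = 3 m.
Total vertical stress at mid-clay: σ_v = 17.7×1.5 + 18.2×1.5 = 53.85 kPa.
Pore pressure: u = 9.81×(3 − 1.2) = 17.658 kPa.
Initial effective stress: σ'_0 = σ_v − u = 53.85 − 17.658 = 36.192 kPa.
Final effective stress: σ'_f = 36.192 + 31 = 67.192 kPa.
σ'_f = 67.192 > σ'_p = 46.9 kPa, so the stress path crosses the preconsolidation pressure — recompression up to σ'_p, then virgin compression beyond:
S_c = H/(1+e₀)·[C_r·log₁₀(σ'_p/σ'_0) + C_c·log₁₀(σ'_f/σ'_p)]
    = 3/2 × [0.064×log₁₀(46.9/36.192) + 0.19×log₁₀(67.192/46.9)]
    = 1.5 × [0.0072039 + 0.029667] = 0.05531 m

S_c ≈ 55.3 mm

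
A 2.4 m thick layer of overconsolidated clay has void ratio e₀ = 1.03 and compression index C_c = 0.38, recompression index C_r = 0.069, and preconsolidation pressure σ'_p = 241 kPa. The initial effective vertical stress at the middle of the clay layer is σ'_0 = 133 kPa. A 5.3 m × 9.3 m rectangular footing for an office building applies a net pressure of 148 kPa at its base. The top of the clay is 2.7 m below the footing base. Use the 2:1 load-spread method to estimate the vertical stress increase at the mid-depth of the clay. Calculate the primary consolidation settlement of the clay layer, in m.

S_c ≈ 0.0132 m

Mid-depth of clay below the footing base: z = 2.7 + 2.4/2 = 3.9 m.
Stress increase at mid-clay by the 2:1 spreading method:
Δσ = qBL/((B+z)(L+z)) = 148×5.3×9.3/((5.3+3.9)(9.3+3.9)) = 60.07 kPa
Final effective stress: σ'_f = 133 + 60.07 = 193.07 kPa.
σ'_f = 193.07 ≤ σ'_p = 241 kPa, so the clay remains overconsolidated and only the recompression index applies:
S_c = C_r·H/(1+e₀)·log₁₀(σ'_f/σ'_0) = 0.069×2.4/2.03×log₁₀(193.07/133)
    = 0.081579 × 0.16186 = 0.0132 m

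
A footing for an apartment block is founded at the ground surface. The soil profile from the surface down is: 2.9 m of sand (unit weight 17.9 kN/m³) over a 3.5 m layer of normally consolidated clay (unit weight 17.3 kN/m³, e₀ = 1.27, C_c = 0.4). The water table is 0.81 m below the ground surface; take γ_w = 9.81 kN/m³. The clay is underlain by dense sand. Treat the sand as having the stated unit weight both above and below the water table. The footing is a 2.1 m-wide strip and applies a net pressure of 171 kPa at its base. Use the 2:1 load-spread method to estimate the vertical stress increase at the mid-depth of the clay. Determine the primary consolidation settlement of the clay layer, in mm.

Mid-depth of clay below the ground surface: z = 2.9 + 3.5/2 = 4.65 m.
Total vertical stress at mid-clay: σ_v = 17.9×2.9 + 17.3×1.75 = 82.185 kPa.
Pore pressure: u = 9.81×(4.65 − 0.81) = 37.67 kPa.
Initial effective stress: σ'_0 = σ_v − u = 82.185 − 37.67 = 44.515 kPa.
Stress increase at mid-clay by the 2:1 spreading method:
Δσ = qB/(B+z) = 171×2.1/(2.1+4.65) = 53.2 kPa
Final effective stress: σ'_f = σ'_0 + Δσ = 44.515 + 53.2 = 97.715 kPa.
Normally consolidated clay, so the full stress increment lies on the virgin compression line:
S_c = C_c·H/(1+e₀)·log₁₀(σ'_f/σ'_0) = 0.4×3.5/(1+1.27)×log₁₀(97.715/44.515)
    = 0.61674 × 0.34145 = 0.2106 m

S_c ≈ 211 mm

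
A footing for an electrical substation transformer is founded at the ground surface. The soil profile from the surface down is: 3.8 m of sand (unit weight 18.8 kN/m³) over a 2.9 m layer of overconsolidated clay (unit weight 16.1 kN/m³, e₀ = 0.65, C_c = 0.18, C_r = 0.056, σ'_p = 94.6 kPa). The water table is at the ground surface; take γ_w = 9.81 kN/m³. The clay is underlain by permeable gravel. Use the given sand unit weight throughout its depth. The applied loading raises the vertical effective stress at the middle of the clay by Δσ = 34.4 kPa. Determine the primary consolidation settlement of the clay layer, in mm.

Mid-depth of clay below the ground surface: z = 3.8 + 2.9/2 = 5.25 m.
Total vertical stress at mid-clay: σ_v = 18.8×3.8 + 16.1×1.45 = 94.785 kPa.
Pore pressure: u = 9.81×(5.25 − 0) = 51.503 kPa.
Initial effective stress: σ'_0 = σ_v − u = 94.785 − 51.503 = 43.282 kPa.
Final effective stress: σ'_f = 43.282 + 34.4 = 77.682 kPa.
σ'_f = 77.682 ≤ σ'_p = 94.6 kPa, so the clay remains overconsolidated and only the recompression index applies:
S_c = C_r·H/(1+e₀)·log₁₀(σ'_f/σ'_0) = 0.056×2.9/1.65×log₁₀(77.682/43.282)
    = 0.098426 × 0.25401 = 0.025 m

S_c ≈ 25 mm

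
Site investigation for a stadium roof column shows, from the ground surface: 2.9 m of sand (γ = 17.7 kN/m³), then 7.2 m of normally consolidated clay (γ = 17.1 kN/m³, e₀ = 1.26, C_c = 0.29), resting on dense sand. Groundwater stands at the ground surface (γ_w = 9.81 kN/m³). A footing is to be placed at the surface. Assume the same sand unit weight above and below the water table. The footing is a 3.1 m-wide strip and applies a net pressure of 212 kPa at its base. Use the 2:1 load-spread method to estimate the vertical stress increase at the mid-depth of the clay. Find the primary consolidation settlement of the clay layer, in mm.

S_c ≈ 350 mm

Mid-depth of clay below the ground surface: z = 2.9 + 7.2/2 = 6.5 m.
Total vertical stress at mid-clay: σ_v = 17.7×2.9 + 17.1×3.6 = 112.89 kPa.
Pore pressure: u = 9.81×(6.5 − 0) = 63.765 kPa.
Initial effective stress: σ'_0 = σ_v − u = 112.89 − 63.765 = 49.125 kPa.
Stress increase at mid-clay by the 2:1 spreading method:
Δσ = qB/(B+z) = 212×3.1/(3.1+6.5) = 68.458 kPa
Final effective stress: σ'_f = σ'_0 + Δσ = 49.125 + 68.458 = 117.58 kPa.
Normally consolidated clay, so the full stress increment lies on the virgin compression line:
S_c = C_c·H/(1+e₀)·log₁₀(σ'_f/σ'_0) = 0.29×7.2/(1+1.26)×log₁₀(117.58/49.125)
    = 0.92389 × 0.37903 = 0.3502 m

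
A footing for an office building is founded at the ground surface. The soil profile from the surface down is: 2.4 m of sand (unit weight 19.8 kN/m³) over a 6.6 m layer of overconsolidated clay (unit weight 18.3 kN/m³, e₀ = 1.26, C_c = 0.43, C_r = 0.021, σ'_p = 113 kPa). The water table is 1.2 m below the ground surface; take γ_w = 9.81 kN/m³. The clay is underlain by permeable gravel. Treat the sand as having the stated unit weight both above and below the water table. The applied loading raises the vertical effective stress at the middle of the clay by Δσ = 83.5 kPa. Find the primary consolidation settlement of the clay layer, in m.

Mid-depth of clay below the ground surface: z = 2.4 + 6.6/2 = 5.7 m.
Total vertical stress at mid-clay: σ_v = 19.8×2.4 + 18.3×3.3 = 107.91 kPa.
Pore pressure: u = 9.81×(5.7 − 1.2) = 44.145 kPa.
Initial effective stress: σ'_0 = σ_v − u = 107.91 − 44.145 = 63.765 kPa.
Final effective stress: σ'_f = 63.765 + 83.5 = 147.26 kPa.
σ'_f = 147.26 > σ'_p = 113 kPa, so the stress path crosses the preconsolidation pressure — recompression up to σ'_p, then virgin compression beyond:
S_c = H/(1+e₀)·[C_r·log₁₀(σ'_p/σ'_0) + C_c·log₁₀(σ'_f/σ'_p)]
    = 6.6/2.26 × [0.021×log₁₀(113/63.765) + 0.43×log₁₀(147.26/113)]
    = 2.9204 × [0.0052184 + 0.049453] = 0.1597 m

S_c ≈ 0.16 m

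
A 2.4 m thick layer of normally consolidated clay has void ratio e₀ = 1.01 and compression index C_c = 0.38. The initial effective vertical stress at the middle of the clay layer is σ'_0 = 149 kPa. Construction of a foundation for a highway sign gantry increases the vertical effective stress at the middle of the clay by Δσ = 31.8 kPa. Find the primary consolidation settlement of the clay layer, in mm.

S_c ≈ 38.1 mm

Final effective stress: σ'_f = σ'_0 + Δσ = 149 + 31.8 = 180.8 kPa.
Normally consolidated clay, so the full stress increment lies on the virgin compression line:
S_c = C_c·H/(1+e₀)·log₁₀(σ'_f/σ'_0) = 0.38×2.4/(1+1.01)×log₁₀(180.8/149)
    = 0.45373 × 0.084012 = 0.03812 m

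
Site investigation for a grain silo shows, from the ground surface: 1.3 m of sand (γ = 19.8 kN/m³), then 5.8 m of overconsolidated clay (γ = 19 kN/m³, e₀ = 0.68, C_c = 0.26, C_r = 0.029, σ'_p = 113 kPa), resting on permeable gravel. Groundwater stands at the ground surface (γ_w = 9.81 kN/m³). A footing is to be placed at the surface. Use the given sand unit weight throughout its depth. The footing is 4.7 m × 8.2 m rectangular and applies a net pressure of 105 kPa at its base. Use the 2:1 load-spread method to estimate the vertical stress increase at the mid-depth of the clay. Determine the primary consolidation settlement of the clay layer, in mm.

S_c ≈ 28.5 mm

Mid-depth of clay below the ground surface: z = 1.3 + 5.8/2 = 4.2 m.
Total vertical stress at mid-clay: σ_v = 19.8×1.3 + 19×2.9 = 80.84 kPa.
Pore pressure: u = 9.81×(4.2 − 0) = 41.202 kPa.
Initial effective stress: σ'_0 = σ_v − u = 80.84 − 41.202 = 39.638 kPa.
Stress increase at mid-clay by the 2:1 spreading method:
Δσ = qBL/((B+z)(L+z)) = 105×4.7×8.2/((4.7+4.2)(8.2+4.2)) = 36.668 kPa
Final effective stress: σ'_f = 39.638 + 36.668 = 76.306 kPa.
σ'_f = 76.306 ≤ σ'_p = 113 kPa, so the clay remains overconsolidated and only the recompression index applies:
S_c = C_r·H/(1+e₀)·log₁₀(σ'_f/σ'_0) = 0.029×5.8/1.68×log₁₀(76.306/39.638)
    = 0.10012 × 0.28445 = 0.02848 m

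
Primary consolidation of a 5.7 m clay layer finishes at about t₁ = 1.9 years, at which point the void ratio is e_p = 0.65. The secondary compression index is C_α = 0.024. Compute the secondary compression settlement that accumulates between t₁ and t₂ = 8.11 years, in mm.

S_s ≈ 52.3 mm

Secondary compression: S_s = C_α·H/(1+e_p)·log₁₀(t₂/t₁)
S_s = 0.024×5.7/(1+0.65)×log₁₀(8.11/1.9)
    = 0.08291 × 0.6303 = 0.05225 m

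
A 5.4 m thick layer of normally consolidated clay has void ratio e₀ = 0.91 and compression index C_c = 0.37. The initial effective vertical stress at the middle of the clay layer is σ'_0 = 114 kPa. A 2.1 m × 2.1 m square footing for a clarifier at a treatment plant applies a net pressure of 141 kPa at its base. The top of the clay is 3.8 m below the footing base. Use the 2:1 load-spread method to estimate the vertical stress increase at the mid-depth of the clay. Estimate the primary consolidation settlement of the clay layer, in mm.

S_c ≈ 32.3 mm

Mid-depth of clay below the footing base: z = 3.8 + 5.4/2 = 6.5 m.
Stress increase at mid-clay by the 2:1 spreading method:
Δσ = qBL/((B+z)(L+z)) = 141×2.1×2.1/((2.1+6.5)(2.1+6.5)) = 8.4074 kPa
Final effective stress: σ'_f = σ'_0 + Δσ = 114 + 8.4074 = 122.41 kPa.
Normally consolidated clay, so the full stress increment lies on the virgin compression line:
S_c = C_c·H/(1+e₀)·log₁₀(σ'_f/σ'_0) = 0.37×5.4/(1+0.91)×log₁₀(122.41/114)
    = 1.0461 × 0.030912 = 0.03234 m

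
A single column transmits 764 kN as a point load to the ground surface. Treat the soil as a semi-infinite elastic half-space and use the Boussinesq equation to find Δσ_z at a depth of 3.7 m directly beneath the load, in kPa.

Boussinesq vertical stress below a point load on an elastic half-space:
Δσ_z = 3P/(2πz²) · [1 + (r/z)²]^(−5/2)
r/z = 0/3.7 = 0; [1+(r/z)²]^(−5/2) = 1.
Δσ_z = 3×764/(2π×3.7²) × 1 = 26.646 × 1 = 26.65 kPa

Δσ_z ≈ 26.6 kPa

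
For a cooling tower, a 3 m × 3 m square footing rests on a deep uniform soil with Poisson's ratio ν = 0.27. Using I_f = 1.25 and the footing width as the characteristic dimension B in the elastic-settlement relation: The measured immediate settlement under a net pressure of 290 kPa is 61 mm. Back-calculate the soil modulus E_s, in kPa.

E_s ≈ 16500 kPa

S_e = q·B·(1−ν²)/E_s · I_f  ⇒  E_s = q·B·(1−ν²)·I_f / S_e.
E_s = 290 × 3 × 0.9271 × 1.25 / 0.061 = 16530 kPa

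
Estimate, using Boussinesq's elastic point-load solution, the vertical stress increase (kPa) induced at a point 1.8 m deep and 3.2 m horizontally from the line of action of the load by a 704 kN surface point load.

Δσ_z ≈ 2.94 kPa

Boussinesq vertical stress below a point load on an elastic half-space:
Δσ_z = 3P/(2πz²) · [1 + (r/z)²]^(−5/2)
r/z = 3.2/1.8 = 1.7778; [1+(r/z)²]^(−5/2) = 0.028323.
Δσ_z = 3×704/(2π×1.8²) × 0.028323 = 103.75 × 0.028323 = 2.939 kPa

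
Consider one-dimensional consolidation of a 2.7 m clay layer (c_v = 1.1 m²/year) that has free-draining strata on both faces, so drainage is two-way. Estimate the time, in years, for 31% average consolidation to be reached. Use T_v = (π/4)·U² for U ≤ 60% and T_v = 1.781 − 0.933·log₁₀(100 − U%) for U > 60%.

t ≈ 0.125 years

Drainage path length: H_d = H/2 = 1.35 m (double drainage).
U ≤ 60%: T_v = (π/4)·U² = (π/4)×0.31² = 0.075477.
t = T_v·H_d²/c_v = 0.075477×1.35²/1.1 = 0.1251 years.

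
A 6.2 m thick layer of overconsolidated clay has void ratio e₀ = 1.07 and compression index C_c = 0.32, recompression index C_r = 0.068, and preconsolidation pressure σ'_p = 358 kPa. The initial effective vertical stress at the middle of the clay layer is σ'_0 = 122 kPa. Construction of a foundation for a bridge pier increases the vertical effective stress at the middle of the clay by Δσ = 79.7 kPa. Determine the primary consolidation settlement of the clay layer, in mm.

Final effective stress: σ'_f = 122 + 79.7 = 201.7 kPa.
σ'_f = 201.7 ≤ σ'_p = 358 kPa, so the clay remains overconsolidated and only the recompression index applies:
S_c = C_r·H/(1+e₀)·log₁₀(σ'_f/σ'_0) = 0.068×6.2/2.07×log₁₀(201.7/122)
    = 0.20367 × 0.21835 = 0.04447 m

S_c ≈ 44.5 mm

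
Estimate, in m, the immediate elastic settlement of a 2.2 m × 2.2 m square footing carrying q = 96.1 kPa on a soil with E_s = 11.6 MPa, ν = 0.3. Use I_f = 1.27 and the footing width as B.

Immediate (elastic) settlement: S_e = q·B·(1−ν²)/E_s · I_f.
E_s = 11.6 MPa = 11600 kPa.
S_e = 96.1 × 2.2 × (1 − 0.3²) / 11600 × 1.27
    = 96.1 × 2.2 × 0.91 / 11600 × 1.27
    = 0.02106 m

S_e ≈ 0.0211 m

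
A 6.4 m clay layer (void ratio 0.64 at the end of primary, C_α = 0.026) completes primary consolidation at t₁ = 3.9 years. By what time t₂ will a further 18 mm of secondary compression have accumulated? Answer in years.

S_s = C_α·H/(1+e_p)·log₁₀(t₂/t₁) ⇒ log₁₀(t₂/t₁) = S_s·(1+e_p)/(C_α·H).
log₁₀(t₂/t₁) = 0.018 × (1+0.64) / (0.026×6.4) = 0.1774
t₂ = t₁ × 10^0.1774 = 3.9 × 1.505 = 5.868 years

t₂ ≈ 5.87 years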